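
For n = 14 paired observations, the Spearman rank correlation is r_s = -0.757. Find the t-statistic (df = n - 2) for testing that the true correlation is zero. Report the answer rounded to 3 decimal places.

t = r_s·√(n−2) / √(1−r_s²) with r_s = -0.757, n = 14
  = -0.757·√12 / √(1 − 0.573049)
  = -0.757·3.464102 / 0.653415
  = -2.622325 / 0.653415 = -4.013

-4.013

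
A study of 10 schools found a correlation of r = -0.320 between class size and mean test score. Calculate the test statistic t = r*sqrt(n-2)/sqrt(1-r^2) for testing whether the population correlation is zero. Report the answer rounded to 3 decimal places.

-0.955

t = r·√(n−2) / √(1−r²) with r = -0.320, n = 10
  = -0.320·√8 / √(1 − 0.102400)
  = -0.320·2.828427 / 0.947418
  = -0.905097 / 0.947418 = -0.955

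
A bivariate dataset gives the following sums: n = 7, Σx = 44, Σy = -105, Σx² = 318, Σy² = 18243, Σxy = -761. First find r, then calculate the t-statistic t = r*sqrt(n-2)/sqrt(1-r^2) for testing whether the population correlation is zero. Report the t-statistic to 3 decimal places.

S_xy = nΣxy − ΣxΣy = 7·(-761) − 44·(-105) = -5327 − (-4620) = -707
S_xx = nΣx² − (Σx)² = 7·318 − 44² = 2226 − 1936 = 290
S_yy = nΣy² − (Σy)² = 7·18243 − (-105)² = 127701 − 11025 = 116676
r = S_xy / √(S_xx·S_yy) = -707 / √(290·116676) = -707 / √33836040 = -707 / 5816.8754 = -0.1215
t = r·√(n−2)/√(1−r²) = -0.1215·√5 / √(1−0.014762) = -0.271682 / 0.992592 = -0.274

-0.274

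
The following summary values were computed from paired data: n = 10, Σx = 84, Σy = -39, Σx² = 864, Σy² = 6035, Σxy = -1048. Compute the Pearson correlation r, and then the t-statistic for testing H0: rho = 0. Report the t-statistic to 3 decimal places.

Numerator: nΣxy − (Σx)(Σy) = 10·(-1048) − (84)(-39) = -7204
Denominator: √[(nΣx²−(Σx)²)(nΣy²−(Σy)²)]
  nΣx²−(Σx)² = 10·864 − 7056 = 1584;  nΣy²−(Σy)² = 10·6035 − 1521 = 58829
  √(1584·58829) = √93185136 = 9653.2448
r = -7204 / 9653.2448 = -0.7463
t = r·√(n−2)/√(1−r²) = -0.7463·√8 / √(1−0.556964) = -2.110855 / 0.665609 = -3.171

-3.171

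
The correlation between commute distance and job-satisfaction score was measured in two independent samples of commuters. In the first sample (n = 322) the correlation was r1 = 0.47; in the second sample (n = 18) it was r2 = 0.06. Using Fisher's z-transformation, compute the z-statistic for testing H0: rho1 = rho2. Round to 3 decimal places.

z1 = atanh(0.47) = 0.510070,  z2 = atanh(0.06) = 0.060072
SE = √(1/(n1−3) + 1/(n2−3)) = √(1/319 + 1/15) = √(0.0031348 + 0.0666667) = √0.0698015 = 0.264200
z = (z1 − z2)/SE = (0.510070 − 0.060072) / 0.264200 = 0.449998 / 0.264200 = 1.703

1.703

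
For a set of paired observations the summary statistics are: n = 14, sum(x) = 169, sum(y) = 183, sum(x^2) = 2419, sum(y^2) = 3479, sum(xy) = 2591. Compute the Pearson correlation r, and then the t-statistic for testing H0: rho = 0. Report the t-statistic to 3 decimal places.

Numerator: nΣxy − (Σx)(Σy) = 14·2591 − (169)(183) = 5347
Denominator: √[(nΣx²−(Σx)²)(nΣy²−(Σy)²)]
  nΣx²−(Σx)² = 14·2419 − 28561 = 5305;  nΣy²−(Σy)² = 14·3479 − 33489 = 15217
  √(5305·15217) = √80726185 = 8984.7752
r = 5347 / 8984.7752 = 0.5951
t = r·√(n−2)/√(1−r²) = 0.5951·√12 / √(1−0.354144) = 2.061487 / 0.803652 = 2.565

2.565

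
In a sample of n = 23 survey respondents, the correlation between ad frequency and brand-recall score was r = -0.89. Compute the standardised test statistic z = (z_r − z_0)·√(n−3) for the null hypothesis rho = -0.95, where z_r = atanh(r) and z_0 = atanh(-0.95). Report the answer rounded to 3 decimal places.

1.833

z_r = atanh(-0.89) = -1.421926,  z_0 = atanh(-0.95) = -1.831781
SE = 1/√(n−3) = 1/√20 = 0.223607
z = (z_r − z_0)/SE = (-1.421926 − (-1.831781)) / 0.223607 = 0.409855 / 0.223607 = 1.833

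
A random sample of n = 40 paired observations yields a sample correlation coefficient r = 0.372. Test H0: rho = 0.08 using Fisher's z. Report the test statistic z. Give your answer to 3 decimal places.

1.889

Fisher z: atanh(0.372) = 0.390742, atanh(0.08) = 0.080171
z = (z_r − z_0)·√(n−3) = (0.390742 − 0.080171)·√37 = 0.310571 · 6.082763 = 1.889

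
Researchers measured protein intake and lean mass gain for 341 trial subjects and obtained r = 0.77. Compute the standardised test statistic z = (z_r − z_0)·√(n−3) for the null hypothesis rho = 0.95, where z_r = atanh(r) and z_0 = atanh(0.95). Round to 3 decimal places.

-14.918

Fisher z: atanh(0.77) = 1.020328, atanh(0.95) = 1.831781
z = (z_r − z_0)·√(n−3) = (1.020328 − 1.831781)·√338 = -0.811453 · 18.384776 = -14.918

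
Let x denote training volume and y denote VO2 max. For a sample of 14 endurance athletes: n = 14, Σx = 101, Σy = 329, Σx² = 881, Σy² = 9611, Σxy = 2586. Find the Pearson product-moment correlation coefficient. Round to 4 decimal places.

Numerator: nΣxy − (Σx)(Σy) = 14·2586 − (101)(329) = 2975
Denominator: √[(nΣx²−(Σx)²)(nΣy²−(Σy)²)]
  nΣx²−(Σx)² = 14·881 − 10201 = 2133;  nΣy²−(Σy)² = 14·9611 − 108241 = 26313
  √(2133·26313) = √56125629 = 7491.7040
r = 2975 / 7491.7040 = 0.3971

0.3971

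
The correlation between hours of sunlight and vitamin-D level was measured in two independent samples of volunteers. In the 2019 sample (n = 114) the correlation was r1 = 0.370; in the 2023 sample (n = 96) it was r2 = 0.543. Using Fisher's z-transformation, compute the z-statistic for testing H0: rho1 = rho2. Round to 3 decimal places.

Fisher z-transforms: z1 = atanh(0.370) = 0.388423, z2 = atanh(0.543) = 0.608400; difference d = -0.219977
Var(d) = 1/111 + 1/93 = 0.0090090 + 0.0107527 = 0.0197617
z = d/√Var(d) = -0.219977 / √0.0197617 = -0.219977 / 0.140576 = -1.565

-1.565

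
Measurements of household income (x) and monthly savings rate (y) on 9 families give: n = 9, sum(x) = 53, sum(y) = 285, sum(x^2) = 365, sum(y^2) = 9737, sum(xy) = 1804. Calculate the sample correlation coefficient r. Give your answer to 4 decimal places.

0.6476

Numerator: nΣxy − (Σx)(Σy) = 9·1804 − (53)(285) = 1131
Denominator: √[(nΣx²−(Σx)²)(nΣy²−(Σy)²)]
  nΣx²−(Σx)² = 9·365 − 2809 = 476;  nΣy²−(Σy)² = 9·9737 − 81225 = 6408
  √(476·6408) = √3050208 = 1746.4845
r = 1131 / 1746.4845 = 0.6476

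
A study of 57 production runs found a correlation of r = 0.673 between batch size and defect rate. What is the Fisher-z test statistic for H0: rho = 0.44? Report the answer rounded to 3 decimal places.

z_r = atanh(0.673) = 0.816207,  z_0 = atanh(0.44) = 0.472231
SE = 1/√(n−3) = 1/√54 = 0.136083
z = (z_r − z_0)/SE = (0.816207 − 0.472231) / 0.136083 = 0.343976 / 0.136083 = 2.528

2.528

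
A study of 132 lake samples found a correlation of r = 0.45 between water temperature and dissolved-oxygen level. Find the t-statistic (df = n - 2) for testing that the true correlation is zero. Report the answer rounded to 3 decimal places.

t = r·√(n−2) / √(1−r²) with r = 0.45, n = 132
  = 0.45·√130 / √(1 − 0.2025)
  = 0.45·11.401754 / 0.893029
  = 5.130789 / 0.893029 = 5.745

5.745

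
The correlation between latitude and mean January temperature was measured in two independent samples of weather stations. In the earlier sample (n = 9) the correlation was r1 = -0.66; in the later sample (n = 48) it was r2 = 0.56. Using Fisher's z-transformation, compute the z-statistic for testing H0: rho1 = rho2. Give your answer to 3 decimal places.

z1 = atanh(-0.66) = -0.792814,  z2 = atanh(0.56) = 0.632833
SE = √(1/(n1−3) + 1/(n2−3)) = √(1/6 + 1/45) = √(0.1666667 + 0.0222222) = √0.1888889 = 0.434614
z = (z1 − z2)/SE = (-0.792814 − 0.632833) / 0.434614 = -1.425647 / 0.434614 = -3.280

-3.280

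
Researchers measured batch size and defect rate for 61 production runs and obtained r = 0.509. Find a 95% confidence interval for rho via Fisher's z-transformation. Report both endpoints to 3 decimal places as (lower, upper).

z_r = atanh(0.509) = 0.561379;  SE = 1/√(n−3) = 1/√58 = 0.131306
z-limits: 0.561379 ± 1.960·0.131306 = 0.561379 ± 0.257360 = [0.304019, 0.818739]
ρ-limits: (tanh 0.304019, tanh 0.818739) = (0.295, 0.674)

(0.295, 0.674)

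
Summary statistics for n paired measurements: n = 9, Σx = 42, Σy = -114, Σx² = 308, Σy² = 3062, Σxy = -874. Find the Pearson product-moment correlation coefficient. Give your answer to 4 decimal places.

-0.8034

S_xy = nΣxy − ΣxΣy = 9·(-874) − 42·(-114) = -7866 − (-4788) = -3078
S_xx = nΣx² − (Σx)² = 9·308 − 42² = 2772 − 1764 = 1008
S_yy = nΣy² − (Σy)² = 9·3062 − (-114)² = 27558 − 12996 = 14562
r = S_xy / √(S_xx·S_yy) = -3078 / √(1008·14562) = -3078 / √14678496 = -3078 / 3831.2525 = -0.8034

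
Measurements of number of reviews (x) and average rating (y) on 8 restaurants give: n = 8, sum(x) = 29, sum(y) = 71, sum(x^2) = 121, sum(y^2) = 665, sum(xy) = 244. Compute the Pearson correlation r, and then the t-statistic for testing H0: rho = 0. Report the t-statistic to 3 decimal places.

-1.692

Numerator: nΣxy − (Σx)(Σy) = 8·244 − (29)(71) = -107
Denominator: √[(nΣx²−(Σx)²)(nΣy²−(Σy)²)]
  nΣx²−(Σx)² = 8·121 − 841 = 127;  nΣy²−(Σy)² = 8·665 − 5041 = 279
  √(127·279) = √35433 = 188.2366
r = -107 / 188.2366 = -0.5684
t = r·√(n−2)/√(1−r²) = -0.5684·√6 / √(1−0.323079) = -1.392290 / 0.822752 = -1.692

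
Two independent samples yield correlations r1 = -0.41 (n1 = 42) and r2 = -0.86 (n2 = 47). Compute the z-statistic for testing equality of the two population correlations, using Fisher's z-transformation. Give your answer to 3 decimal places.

Fisher z-transforms: z1 = atanh(-0.41) = -0.435611, z2 = atanh(-0.86) = -1.293345; difference d = 0.857734
Var(d) = 1/39 + 1/44 = 0.0256410 + 0.0227273 = 0.0483683
z = d/√Var(d) = 0.857734 / √0.0483683 = 0.857734 / 0.219928 = 3.900

3.900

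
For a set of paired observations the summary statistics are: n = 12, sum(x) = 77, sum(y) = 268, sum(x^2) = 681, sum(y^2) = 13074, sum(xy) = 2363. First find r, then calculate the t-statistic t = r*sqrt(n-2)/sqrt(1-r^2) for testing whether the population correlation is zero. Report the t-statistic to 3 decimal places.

S_xy = nΣxy − ΣxΣy = 12·2363 − 77·268 = 28356 − 20636 = 7720
S_xx = nΣx² − (Σx)² = 12·681 − 77² = 8172 − 5929 = 2243
S_yy = nΣy² − (Σy)² = 12·13074 − 268² = 156888 − 71824 = 85064
r = S_xy / √(S_xx·S_yy) = 7720 / √(2243·85064) = 7720 / √190798552 = 7720 / 13812.9849 = 0.5589
t = r·√(n−2)/√(1−r²) = 0.5589·√10 / √(1−0.312369) = 1.767397 / 0.829235 = 2.131

2.131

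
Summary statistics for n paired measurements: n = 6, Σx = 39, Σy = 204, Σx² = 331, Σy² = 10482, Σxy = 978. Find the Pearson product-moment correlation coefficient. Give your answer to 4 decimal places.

-0.6638

Numerator: nΣxy − (Σx)(Σy) = 6·978 − (39)(204) = -2088
Denominator: √[(nΣx²−(Σx)²)(nΣy²−(Σy)²)]
  nΣx²−(Σx)² = 6·331 − 1521 = 465;  nΣy²−(Σy)² = 6·10482 − 41616 = 21276
  √(465·21276) = √9893340 = 3145.3680
r = -2088 / 3145.3680 = -0.6638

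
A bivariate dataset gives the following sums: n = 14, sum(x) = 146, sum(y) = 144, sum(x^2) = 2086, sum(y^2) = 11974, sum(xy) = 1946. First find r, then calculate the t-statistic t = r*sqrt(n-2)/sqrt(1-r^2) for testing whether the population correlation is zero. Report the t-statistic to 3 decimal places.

0.644

S_xy = nΣxy − ΣxΣy = 14·1946 − 146·144 = 27244 − 21024 = 6220
S_xx = nΣx² − (Σx)² = 14·2086 − 146² = 29204 − 21316 = 7888
S_yy = nΣy² − (Σy)² = 14·11974 − 144² = 167636 − 20736 = 146900
r = S_xy / √(S_xx·S_yy) = 6220 / √(7888·146900) = 6220 / √1158747200 = 6220 / 34040.3760 = 0.1827
t = r·√(n−2)/√(1−r²) = 0.1827·√12 / √(1−0.033379) = 0.632891 / 0.983169 = 0.644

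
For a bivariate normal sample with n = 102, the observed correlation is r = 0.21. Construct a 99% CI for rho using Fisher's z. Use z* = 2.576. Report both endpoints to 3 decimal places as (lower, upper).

(-0.046, 0.440)

Fisher z: z_r = atanh(r) = ½·ln((1+0.21)/(1−0.21)) = 0.213171
SE(z) = 1/√(n−3) = 1/√99 = 0.100504
99% ⇒ z* = 2.576; margin = 2.576·0.100504 = 0.258898
CI on z-scale: (-0.045727, 0.472069)
Back-transform: tanh(-0.045727) = -0.045695, tanh(0.472069) = 0.439870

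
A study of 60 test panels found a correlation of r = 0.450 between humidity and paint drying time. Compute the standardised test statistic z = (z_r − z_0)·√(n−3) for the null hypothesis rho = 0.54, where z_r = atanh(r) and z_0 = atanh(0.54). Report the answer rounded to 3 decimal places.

-0.902

z_r = atanh(0.450) = 0.484700,  z_0 = atanh(0.54) = 0.604156
SE = 1/√(n−3) = 1/√57 = 0.132453
z = (z_r − z_0)/SE = (0.484700 − 0.604156) / 0.132453 = -0.119456 / 0.132453 = -0.902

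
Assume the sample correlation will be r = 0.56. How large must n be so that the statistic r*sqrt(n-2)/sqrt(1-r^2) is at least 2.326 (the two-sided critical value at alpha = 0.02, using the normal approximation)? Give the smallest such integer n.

Need r·√(n−2)/√(1−r²) ≥ 2.326
√(n−2) ≥ 2.326·√(1−0.3136) / 0.56 = 2.326·0.828493 / 0.56 = 3.4412
n−2 ≥ 11.8419  ⇒  n ≥ 13.8419
Smallest integer n = 14

14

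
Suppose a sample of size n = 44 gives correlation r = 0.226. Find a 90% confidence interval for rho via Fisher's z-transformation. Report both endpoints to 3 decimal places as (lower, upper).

(-0.027, 0.452)

z_r = atanh(0.226) = 0.229970;  SE = 1/√(n−3) = 1/√41 = 0.156174
z-limits: 0.229970 ± 1.645·0.156174 = 0.229970 ± 0.256906 = [-0.026936, 0.486876]
ρ-limits: (tanh -0.026936, tanh 0.486876) = (-0.027, 0.452)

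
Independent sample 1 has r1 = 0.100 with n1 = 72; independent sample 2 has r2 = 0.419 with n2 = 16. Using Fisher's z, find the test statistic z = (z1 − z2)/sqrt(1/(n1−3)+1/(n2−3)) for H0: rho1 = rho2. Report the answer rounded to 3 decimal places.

-1.145

z1 = atanh(0.100) = 0.100335,  z2 = atanh(0.419) = 0.446478
SE = √(1/(n1−3) + 1/(n2−3)) = √(1/69 + 1/13) = √(0.0144928 + 0.0769231) = √0.0914159 = 0.302351
z = (z1 − z2)/SE = (0.100335 − 0.446478) / 0.302351 = -0.346143 / 0.302351 = -1.145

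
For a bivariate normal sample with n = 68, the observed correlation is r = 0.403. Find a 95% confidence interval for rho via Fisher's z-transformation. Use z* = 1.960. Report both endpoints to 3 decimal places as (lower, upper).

(0.182, 0.585)

Fisher z: z_r = atanh(r) = ½·ln((1+0.403)/(1−0.403)) = 0.427225
SE(z) = 1/√(n−3) = 1/√65 = 0.124035
95% ⇒ z* = 1.960; margin = 1.960·0.124035 = 0.243109
CI on z-scale: (0.184116, 0.670334)
Back-transform: tanh(0.184116) = 0.182063, tanh(0.670334) = 0.585200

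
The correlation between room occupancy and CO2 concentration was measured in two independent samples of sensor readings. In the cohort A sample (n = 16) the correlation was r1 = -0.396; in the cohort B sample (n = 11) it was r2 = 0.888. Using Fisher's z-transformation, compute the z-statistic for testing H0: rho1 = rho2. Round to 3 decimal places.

z1 = atanh(-0.396) = -0.418896,  z2 = atanh(0.888) = 1.412387
SE = √(1/(n1−3) + 1/(n2−3)) = √(1/13 + 1/8) = √(0.0769231 + 0.1250000) = √0.2019231 = 0.449359
z = (z1 − z2)/SE = (-0.418896 − 1.412387) / 0.449359 = -1.831283 / 0.449359 = -4.075

-4.075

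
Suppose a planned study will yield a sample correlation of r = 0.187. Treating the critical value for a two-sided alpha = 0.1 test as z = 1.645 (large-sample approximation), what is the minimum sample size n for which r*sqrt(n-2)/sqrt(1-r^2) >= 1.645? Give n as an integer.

Need r·√(n−2)/√(1−r²) ≥ 1.645
√(n−2) ≥ 1.645·√(1−0.034969) / 0.187 = 1.645·0.982360 / 0.187 = 8.6416
n−2 ≥ 74.6773  ⇒  n ≥ 76.6773
Smallest integer n = 77

77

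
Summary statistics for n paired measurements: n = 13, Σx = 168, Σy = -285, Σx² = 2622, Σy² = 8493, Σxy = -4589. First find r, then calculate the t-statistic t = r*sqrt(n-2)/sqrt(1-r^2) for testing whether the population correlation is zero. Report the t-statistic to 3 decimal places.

-6.864

S_xy = nΣxy − ΣxΣy = 13·(-4589) − 168·(-285) = -59657 − (-47880) = -11777
S_xx = nΣx² − (Σx)² = 13·2622 − 168² = 34086 − 28224 = 5862
S_yy = nΣy² − (Σy)² = 13·8493 − (-285)² = 110409 − 81225 = 29184
r = S_xy / √(S_xx·S_yy) = -11777 / √(5862·29184) = -11777 / √171076608 = -11777 / 13079.6257 = -0.9004
t = r·√(n−2)/√(1−r²) = -0.9004·√11 / √(1−0.810720) = -2.986289 / 0.435063 = -6.864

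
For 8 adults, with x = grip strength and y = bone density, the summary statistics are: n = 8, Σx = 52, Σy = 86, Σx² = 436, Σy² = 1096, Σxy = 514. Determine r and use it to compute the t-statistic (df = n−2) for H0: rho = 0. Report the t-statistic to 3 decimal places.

-0.907

Numerator: nΣxy − (Σx)(Σy) = 8·514 − (52)(86) = -360
Denominator: √[(nΣx²−(Σx)²)(nΣy²−(Σy)²)]
  nΣx²−(Σx)² = 8·436 − 2704 = 784;  nΣy²−(Σy)² = 8·1096 − 7396 = 1372
  √(784·1372) = √1075648 = 1037.1345
r = -360 / 1037.1345 = -0.3471
t = r·√(n−2)/√(1−r²) = -0.3471·√6 / √(1−0.120478) = -0.850218 / 0.937828 = -0.907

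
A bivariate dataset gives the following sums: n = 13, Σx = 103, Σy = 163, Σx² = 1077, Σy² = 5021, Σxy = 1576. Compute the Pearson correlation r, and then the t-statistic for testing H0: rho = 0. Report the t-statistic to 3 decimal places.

1.131

Numerator: nΣxy − (Σx)(Σy) = 13·1576 − (103)(163) = 3699
Denominator: √[(nΣx²−(Σx)²)(nΣy²−(Σy)²)]
  nΣx²−(Σx)² = 13·1077 − 10609 = 3392;  nΣy²−(Σy)² = 13·5021 − 26569 = 38704
  √(3392·38704) = √131283968 = 11457.9216
r = 3699 / 11457.9216 = 0.3228
t = r·√(n−2)/√(1−r²) = 0.3228·√11 / √(1−0.104200) = 1.070606 / 0.946467 = 1.131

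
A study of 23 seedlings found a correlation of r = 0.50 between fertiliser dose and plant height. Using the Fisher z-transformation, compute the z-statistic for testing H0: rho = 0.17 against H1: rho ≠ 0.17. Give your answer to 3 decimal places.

1.689

Fisher z: atanh(0.50) = 0.549306, atanh(0.17) = 0.171667
z = (z_r − z_0)·√(n−3) = (0.549306 − 0.171667)·√20 = 0.377639 · 4.472136 = 1.689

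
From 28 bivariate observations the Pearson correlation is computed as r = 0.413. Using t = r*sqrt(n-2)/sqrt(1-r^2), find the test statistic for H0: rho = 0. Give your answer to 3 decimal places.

2.312

1 − r² = 1 − 0.170569 = 0.829431;  √(1−r²) = 0.910731
√(n−2) = √26 = 5.099020
t = r·√(n−2)/√(1−r²) = 0.413 · 5.099020 / 0.910731 = 2.312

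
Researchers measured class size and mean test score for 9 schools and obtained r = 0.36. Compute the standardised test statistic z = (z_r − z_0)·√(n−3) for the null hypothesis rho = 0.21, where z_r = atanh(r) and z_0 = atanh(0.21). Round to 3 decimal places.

Fisher z: atanh(0.36) = 0.376886, atanh(0.21) = 0.213171
z = (z_r − z_0)·√(n−3) = (0.376886 − 0.213171)·√6 = 0.163715 · 2.449490 = 0.401

0.401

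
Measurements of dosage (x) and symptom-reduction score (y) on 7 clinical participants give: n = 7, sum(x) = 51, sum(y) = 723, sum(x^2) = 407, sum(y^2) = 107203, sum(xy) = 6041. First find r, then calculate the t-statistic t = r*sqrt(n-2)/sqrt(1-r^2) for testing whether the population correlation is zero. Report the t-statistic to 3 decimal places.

Numerator: nΣxy − (Σx)(Σy) = 7·6041 − (51)(723) = 5414
Denominator: √[(nΣx²−(Σx)²)(nΣy²−(Σy)²)]
  nΣx²−(Σx)² = 7·407 − 2601 = 248;  nΣy²−(Σy)² = 7·107203 − 522729 = 227692
  √(248·227692) = √56467616 = 7514.4937
r = 5414 / 7514.4937 = 0.7205
t = r·√(n−2)/√(1−r²) = 0.7205·√5 / √(1−0.519120) = 1.611087 / 0.693455 = 2.323

2.323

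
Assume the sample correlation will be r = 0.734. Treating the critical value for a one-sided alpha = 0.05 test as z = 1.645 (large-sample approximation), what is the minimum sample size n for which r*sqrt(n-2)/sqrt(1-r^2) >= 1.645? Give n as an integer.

5

r√(n−2)/√(1−r²) ≥ 1.645  ⇔  n−2 ≥ (1.645)²·(1−r²)/r²
(1−r²)/r² = (1−0.538756)/0.538756 = 0.8561
n ≥ 2 + 2.706025·0.8561 = 2 + 2.3166 = 4.3166
⌈4.3166⌉ = 5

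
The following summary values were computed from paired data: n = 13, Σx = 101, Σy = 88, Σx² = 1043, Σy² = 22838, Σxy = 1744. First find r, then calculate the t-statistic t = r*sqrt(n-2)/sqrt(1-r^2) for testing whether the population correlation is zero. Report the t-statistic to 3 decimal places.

1.636

S_xy = nΣxy − ΣxΣy = 13·1744 − 101·88 = 22672 − 8888 = 13784
S_xx = nΣx² − (Σx)² = 13·1043 − 101² = 13559 − 10201 = 3358
S_yy = nΣy² − (Σy)² = 13·22838 − 88² = 296894 − 7744 = 289150
r = S_xy / √(S_xx·S_yy) = 13784 / √(3358·289150) = 13784 / √970965700 = 13784 / 31160.3225 = 0.4424
t = r·√(n−2)/√(1−r²) = 0.4424·√11 / √(1−0.195718) = 1.467275 / 0.896818 = 1.636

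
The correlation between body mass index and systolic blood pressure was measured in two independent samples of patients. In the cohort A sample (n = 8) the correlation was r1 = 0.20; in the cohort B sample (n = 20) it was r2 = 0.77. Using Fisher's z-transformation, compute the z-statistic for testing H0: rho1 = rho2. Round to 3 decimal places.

Fisher z-transforms: z1 = atanh(0.20) = 0.202733, z2 = atanh(0.77) = 1.020328; difference d = -0.817595
Var(d) = 1/5 + 1/17 = 0.2000000 + 0.0588235 = 0.2588235
z = d/√Var(d) = -0.817595 / √0.2588235 = -0.817595 / 0.508747 = -1.607

-1.607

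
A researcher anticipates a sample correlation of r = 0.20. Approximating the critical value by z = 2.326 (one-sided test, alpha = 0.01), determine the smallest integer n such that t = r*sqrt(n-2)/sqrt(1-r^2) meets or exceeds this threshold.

Need r·√(n−2)/√(1−r²) ≥ 2.326
√(n−2) ≥ 2.326·√(1−0.0400) / 0.20 = 2.326·0.979796 / 0.20 = 11.3950
n−2 ≥ 129.8460  ⇒  n ≥ 131.8460
Smallest integer n = 132

132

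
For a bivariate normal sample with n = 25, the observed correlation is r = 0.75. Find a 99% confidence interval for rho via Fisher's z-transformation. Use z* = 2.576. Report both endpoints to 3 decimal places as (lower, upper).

(0.400, 0.909)

z_r = atanh(0.75) = 0.972955;  SE = 1/√(n−3) = 1/√22 = 0.213201
z-limits: 0.972955 ± 2.576·0.213201 = 0.972955 ± 0.549206 = [0.423749, 1.522161]
ρ-limits: (tanh 0.423749, tanh 1.522161) = (0.400, 0.909)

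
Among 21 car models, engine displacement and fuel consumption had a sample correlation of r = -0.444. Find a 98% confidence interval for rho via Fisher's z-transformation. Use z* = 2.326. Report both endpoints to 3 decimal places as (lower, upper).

z_r = atanh(-0.444) = -0.477202;  SE = 1/√(n−3) = 1/√18 = 0.235702
z-limits: -0.477202 ± 2.326·0.235702 = -0.477202 ± 0.548243 = [-1.025445, 0.071041]
ρ-limits: (tanh -1.025445, tanh 0.071041) = (-0.772, 0.071)

(-0.772, 0.071)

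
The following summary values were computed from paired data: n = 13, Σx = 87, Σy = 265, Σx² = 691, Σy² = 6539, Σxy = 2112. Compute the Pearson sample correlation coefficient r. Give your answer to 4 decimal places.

Numerator: nΣxy − (Σx)(Σy) = 13·2112 − (87)(265) = 4401
Denominator: √[(nΣx²−(Σx)²)(nΣy²−(Σy)²)]
  nΣx²−(Σx)² = 13·691 − 7569 = 1414;  nΣy²−(Σy)² = 13·6539 − 70225 = 14782
  √(1414·14782) = √20901748 = 4571.8430
r = 4401 / 4571.8430 = 0.9626

0.9626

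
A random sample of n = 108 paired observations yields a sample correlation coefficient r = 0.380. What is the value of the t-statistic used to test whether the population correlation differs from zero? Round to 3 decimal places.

t = r·√(n−2) / √(1−r²) with r = 0.380, n = 108
  = 0.380·√106 / √(1 − 0.144400)
  = 0.380·10.295630 / 0.924986
  = 3.912339 / 0.924986 = 4.230

4.230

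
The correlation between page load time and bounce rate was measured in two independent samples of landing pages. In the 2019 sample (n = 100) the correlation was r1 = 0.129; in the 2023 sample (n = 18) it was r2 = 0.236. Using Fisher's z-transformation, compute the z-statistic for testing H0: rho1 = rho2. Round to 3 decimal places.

-0.399

z1 = atanh(0.129) = 0.129723,  z2 = atanh(0.236) = 0.240534
SE = √(1/(n1−3) + 1/(n2−3)) = √(1/97 + 1/15) = √(0.0103093 + 0.0666667) = √0.0769760 = 0.277445
z = (z1 − z2)/SE = (0.129723 − 0.240534) / 0.277445 = -0.110811 / 0.277445 = -0.399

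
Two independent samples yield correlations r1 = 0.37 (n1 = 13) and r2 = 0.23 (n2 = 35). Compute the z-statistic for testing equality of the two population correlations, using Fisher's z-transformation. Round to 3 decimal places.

Fisher z-transforms: z1 = atanh(0.37) = 0.388423, z2 = atanh(0.23) = 0.234189; difference d = 0.154234
Var(d) = 1/10 + 1/32 = 0.1000000 + 0.0312500 = 0.1312500
z = d/√Var(d) = 0.154234 / √0.1312500 = 0.154234 / 0.362284 = 0.426

0.426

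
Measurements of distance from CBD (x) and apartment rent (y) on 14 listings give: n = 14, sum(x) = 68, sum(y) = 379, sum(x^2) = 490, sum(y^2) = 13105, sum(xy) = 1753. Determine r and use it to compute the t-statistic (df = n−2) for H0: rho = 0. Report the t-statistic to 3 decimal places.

-0.455

S_xy = nΣxy − ΣxΣy = 14·1753 − 68·379 = 24542 − 25772 = -1230
S_xx = nΣx² − (Σx)² = 14·490 − 68² = 6860 − 4624 = 2236
S_yy = nΣy² − (Σy)² = 14·13105 − 379² = 183470 − 143641 = 39829
r = S_xy / √(S_xx·S_yy) = -1230 / √(2236·39829) = -1230 / √89057644 = -1230 / 9437.0358 = -0.1303
t = r·√(n−2)/√(1−r²) = -0.1303·√12 / √(1−0.016978) = -0.451372 / 0.991475 = -0.455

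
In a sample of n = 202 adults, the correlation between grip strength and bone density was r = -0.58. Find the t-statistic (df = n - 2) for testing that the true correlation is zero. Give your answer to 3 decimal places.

1 − r² = 1 − 0.3364 = 0.6636;  √(1−r²) = 0.814616
√(n−2) = √200 = 14.142136
t = r·√(n−2)/√(1−r²) = -0.58 · 14.142136 / 0.814616 = -10.069

-10.069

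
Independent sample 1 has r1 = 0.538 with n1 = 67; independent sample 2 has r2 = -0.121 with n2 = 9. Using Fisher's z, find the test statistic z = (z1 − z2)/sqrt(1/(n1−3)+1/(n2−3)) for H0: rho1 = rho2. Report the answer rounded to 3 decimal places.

z1 = atanh(0.538) = 0.601337,  z2 = atanh(-0.121) = -0.121596
SE = √(1/(n1−3) + 1/(n2−3)) = √(1/64 + 1/6) = √(0.0156250 + 0.1666667) = √0.1822917 = 0.426956
z = (z1 − z2)/SE = (0.601337 − (-0.121596)) / 0.426956 = 0.722933 / 0.426956 = 1.693

1.693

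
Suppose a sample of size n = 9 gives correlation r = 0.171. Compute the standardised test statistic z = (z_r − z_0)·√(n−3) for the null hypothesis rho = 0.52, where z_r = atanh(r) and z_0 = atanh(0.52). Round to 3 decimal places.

-0.989

z_r = atanh(0.171) = 0.172697,  z_0 = atanh(0.52) = 0.576340
SE = 1/√(n−3) = 1/√6 = 0.408248
z = (z_r − z_0)/SE = (0.172697 − 0.576340) / 0.408248 = -0.403643 / 0.408248 = -0.989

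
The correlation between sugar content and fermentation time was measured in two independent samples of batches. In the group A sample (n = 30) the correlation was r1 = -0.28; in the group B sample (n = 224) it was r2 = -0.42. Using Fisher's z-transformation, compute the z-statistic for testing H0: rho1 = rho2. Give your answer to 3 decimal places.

0.785

Fisher z-transforms: z1 = atanh(-0.28) = -0.287682, z2 = atanh(-0.42) = -0.447692; difference d = 0.160010
Var(d) = 1/27 + 1/221 = 0.0370370 + 0.0045249 = 0.0415619
z = d/√Var(d) = 0.160010 / √0.0415619 = 0.160010 / 0.203867 = 0.785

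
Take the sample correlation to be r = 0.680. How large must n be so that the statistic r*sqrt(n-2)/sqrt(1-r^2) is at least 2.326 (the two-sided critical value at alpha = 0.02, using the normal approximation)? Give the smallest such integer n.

r√(n−2)/√(1−r²) ≥ 2.326  ⇔  n−2 ≥ (2.326)²·(1−r²)/r²
(1−r²)/r² = (1−0.462400)/0.462400 = 1.1626
n ≥ 2 + 5.410276·1.1626 = 2 + 6.2900 = 8.2900
⌈8.2900⌉ = 9

9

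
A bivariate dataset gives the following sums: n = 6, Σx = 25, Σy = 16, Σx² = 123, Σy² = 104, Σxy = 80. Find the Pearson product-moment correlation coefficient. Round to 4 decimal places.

0.3923

S_xy = nΣxy − ΣxΣy = 6·80 − 25·16 = 480 − 400 = 80
S_xx = nΣx² − (Σx)² = 6·123 − 25² = 738 − 625 = 113
S_yy = nΣy² − (Σy)² = 6·104 − 16² = 624 − 256 = 368
r = S_xy / √(S_xx·S_yy) = 80 / √(113·368) = 80 / √41584 = 80 / 203.9216 = 0.3923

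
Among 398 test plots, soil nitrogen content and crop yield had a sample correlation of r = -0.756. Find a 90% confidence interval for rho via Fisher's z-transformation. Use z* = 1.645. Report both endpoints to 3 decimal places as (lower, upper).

(-0.789, -0.718)

z_r = atanh(-0.756) = -0.986813;  SE = 1/√(n−3) = 1/√395 = 0.050315
z-limits: -0.986813 ± 1.645·0.050315 = -0.986813 ± 0.082768 = [-1.069581, -0.904045]
ρ-limits: (tanh -1.069581, tanh -0.904045) = (-0.789, -0.718)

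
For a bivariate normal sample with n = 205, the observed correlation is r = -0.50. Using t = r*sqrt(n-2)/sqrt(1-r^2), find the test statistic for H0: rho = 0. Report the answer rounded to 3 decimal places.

-8.226

t = r·√(n−2) / √(1−r²) with r = -0.50, n = 205
  = -0.50·√203 / √(1 − 0.2500)
  = -0.50·14.247807 / 0.866025
  = -7.123903 / 0.866025 = -8.226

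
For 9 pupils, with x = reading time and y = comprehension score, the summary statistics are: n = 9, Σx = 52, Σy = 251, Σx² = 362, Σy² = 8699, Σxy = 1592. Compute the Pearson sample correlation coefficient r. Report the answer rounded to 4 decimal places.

0.4384

S_xy = nΣxy − ΣxΣy = 9·1592 − 52·251 = 14328 − 13052 = 1276
S_xx = nΣx² − (Σx)² = 9·362 − 52² = 3258 − 2704 = 554
S_yy = nΣy² − (Σy)² = 9·8699 − 251² = 78291 − 63001 = 15290
r = S_xy / √(S_xx·S_yy) = 1276 / √(554·15290) = 1276 / √8470660 = 1276 / 2910.4398 = 0.4384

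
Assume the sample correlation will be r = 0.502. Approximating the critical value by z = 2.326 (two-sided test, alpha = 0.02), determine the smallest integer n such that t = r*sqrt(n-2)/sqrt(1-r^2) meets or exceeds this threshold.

r√(n−2)/√(1−r²) ≥ 2.326  ⇔  n−2 ≥ (2.326)²·(1−r²)/r²
(1−r²)/r² = (1−0.252004)/0.252004 = 2.9682
n ≥ 2 + 5.410276·2.9682 = 2 + 16.0588 = 18.0588
⌈18.0588⌉ = 19

19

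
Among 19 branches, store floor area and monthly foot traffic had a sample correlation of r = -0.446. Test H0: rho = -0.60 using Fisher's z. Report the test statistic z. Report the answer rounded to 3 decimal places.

Fisher z: atanh(-0.446) = -0.479696, atanh(-0.60) = -0.693147
z = (z_r − z_0)·√(n−3) = (-0.479696 − (-0.693147))·√16 = 0.213451 · 4.000000 = 0.854

0.854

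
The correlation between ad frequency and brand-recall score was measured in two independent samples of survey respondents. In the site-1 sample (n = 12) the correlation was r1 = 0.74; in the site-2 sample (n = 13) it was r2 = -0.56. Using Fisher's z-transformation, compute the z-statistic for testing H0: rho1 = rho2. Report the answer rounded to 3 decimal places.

z1 = atanh(0.74) = 0.950479,  z2 = atanh(-0.56) = -0.632833
SE = √(1/(n1−3) + 1/(n2−3)) = √(1/9 + 1/10) = √(0.1111111 + 0.1000000) = √0.2111111 = 0.459468
z = (z1 − z2)/SE = (0.950479 − (-0.632833)) / 0.459468 = 1.583312 / 0.459468 = 3.446

3.446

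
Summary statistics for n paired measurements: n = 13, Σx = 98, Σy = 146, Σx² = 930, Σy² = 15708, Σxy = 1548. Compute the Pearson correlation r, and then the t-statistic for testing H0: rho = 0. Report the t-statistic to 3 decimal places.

Numerator: nΣxy − (Σx)(Σy) = 13·1548 − (98)(146) = 5816
Denominator: √[(nΣx²−(Σx)²)(nΣy²−(Σy)²)]
  nΣx²−(Σx)² = 13·930 − 9604 = 2486;  nΣy²−(Σy)² = 13·15708 − 21316 = 182888
  √(2486·182888) = √454659568 = 21322.7477
r = 5816 / 21322.7477 = 0.2728
t = r·√(n−2)/√(1−r²) = 0.2728·√11 / √(1−0.074420) = 0.904775 / 0.962071 = 0.940

0.940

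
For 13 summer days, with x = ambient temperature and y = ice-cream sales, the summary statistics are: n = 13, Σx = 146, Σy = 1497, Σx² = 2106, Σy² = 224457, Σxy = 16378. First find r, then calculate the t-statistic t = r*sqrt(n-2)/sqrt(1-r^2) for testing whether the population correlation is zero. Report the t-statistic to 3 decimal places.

Numerator: nΣxy − (Σx)(Σy) = 13·16378 − (146)(1497) = -5648
Denominator: √[(nΣx²−(Σx)²)(nΣy²−(Σy)²)]
  nΣx²−(Σx)² = 13·2106 − 21316 = 6062;  nΣy²−(Σy)² = 13·224457 − 2241009 = 676932
  √(6062·676932) = √4103561784 = 64059.0492
r = -5648 / 64059.0492 = -0.0882
t = r·√(n−2)/√(1−r²) = -0.0882·√11 / √(1−0.007779) = -0.292526 / 0.996103 = -0.294

-0.294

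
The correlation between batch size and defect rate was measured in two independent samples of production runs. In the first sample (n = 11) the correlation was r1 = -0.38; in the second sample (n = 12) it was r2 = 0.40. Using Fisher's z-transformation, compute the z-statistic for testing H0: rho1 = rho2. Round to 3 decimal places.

Fisher z-transforms: z1 = atanh(-0.38) = -0.400060, z2 = atanh(0.40) = 0.423649; difference d = -0.823709
Var(d) = 1/8 + 1/9 = 0.1250000 + 0.1111111 = 0.2361111
z = d/√Var(d) = -0.823709 / √0.2361111 = -0.823709 / 0.485913 = -1.695

-1.695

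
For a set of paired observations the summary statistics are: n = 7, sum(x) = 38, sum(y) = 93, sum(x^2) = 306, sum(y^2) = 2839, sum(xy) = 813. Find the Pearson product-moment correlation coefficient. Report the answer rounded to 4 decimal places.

Numerator: nΣxy − (Σx)(Σy) = 7·813 − (38)(93) = 2157
Denominator: √[(nΣx²−(Σx)²)(nΣy²−(Σy)²)]
  nΣx²−(Σx)² = 7·306 − 1444 = 698;  nΣy²−(Σy)² = 7·2839 − 8649 = 11224
  √(698·11224) = √7834352 = 2798.9912
r = 2157 / 2798.9912 = 0.7706

0.7706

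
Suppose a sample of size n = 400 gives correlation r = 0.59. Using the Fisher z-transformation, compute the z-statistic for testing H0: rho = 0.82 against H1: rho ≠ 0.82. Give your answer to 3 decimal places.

z_r = atanh(0.59) = 0.677666,  z_0 = atanh(0.82) = 1.156817
SE = 1/√(n−3) = 1/√397 = 0.050189
z = (z_r − z_0)/SE = (0.677666 − 1.156817) / 0.050189 = -0.479151 / 0.050189 = -9.547

-9.547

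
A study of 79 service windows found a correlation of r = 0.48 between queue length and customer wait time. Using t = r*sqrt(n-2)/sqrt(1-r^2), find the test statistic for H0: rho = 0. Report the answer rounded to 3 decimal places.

4.801

t = r·√(n−2) / √(1−r²) with r = 0.48, n = 79
  = 0.48·√77 / √(1 − 0.2304)
  = 0.48·8.774964 / 0.877268
  = 4.211983 / 0.877268 = 4.801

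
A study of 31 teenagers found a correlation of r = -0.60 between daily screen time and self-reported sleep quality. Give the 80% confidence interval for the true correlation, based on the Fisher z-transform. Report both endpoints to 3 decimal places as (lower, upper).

z_r = atanh(-0.60) = -0.693147;  SE = 1/√(n−3) = 1/√28 = 0.188982
z-limits: -0.693147 ± 1.282·0.188982 = -0.693147 ± 0.242275 = [-0.935422, -0.450872]
ρ-limits: (tanh -0.935422, tanh -0.450872) = (-0.733, -0.423)

(-0.733, -0.423)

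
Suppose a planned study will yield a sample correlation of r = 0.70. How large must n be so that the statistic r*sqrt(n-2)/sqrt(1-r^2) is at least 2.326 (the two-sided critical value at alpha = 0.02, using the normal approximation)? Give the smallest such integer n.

8

Need r·√(n−2)/√(1−r²) ≥ 2.326
√(n−2) ≥ 2.326·√(1−0.4900) / 0.70 = 2.326·0.714143 / 0.70 = 2.3730
n−2 ≥ 5.6311  ⇒  n ≥ 7.6311
Smallest integer n = 8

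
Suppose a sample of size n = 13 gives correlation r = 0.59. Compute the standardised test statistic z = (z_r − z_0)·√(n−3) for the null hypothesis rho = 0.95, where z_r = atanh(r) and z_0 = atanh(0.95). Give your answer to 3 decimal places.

Fisher z: atanh(0.59) = 0.677666, atanh(0.95) = 1.831781
z = (z_r − z_0)·√(n−3) = (0.677666 − 1.831781)·√10 = -1.154115 · 3.162278 = -3.650

-3.650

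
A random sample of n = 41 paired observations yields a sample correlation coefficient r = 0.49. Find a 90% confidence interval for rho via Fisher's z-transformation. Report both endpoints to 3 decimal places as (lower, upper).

(0.263, 0.666)

z_r = atanh(0.49) = 0.536060;  SE = 1/√(n−3) = 1/√38 = 0.162221
z-limits: 0.536060 ± 1.645·0.162221 = 0.536060 ± 0.266854 = [0.269206, 0.802914]
ρ-limits: (tanh 0.269206, tanh 0.802914) = (0.263, 0.666)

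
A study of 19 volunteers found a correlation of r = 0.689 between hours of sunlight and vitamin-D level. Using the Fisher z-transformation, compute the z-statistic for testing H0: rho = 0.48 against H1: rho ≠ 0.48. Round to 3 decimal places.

1.292

Fisher z: atanh(0.689) = 0.846050, atanh(0.48) = 0.522984
z = (z_r − z_0)·√(n−3) = (0.846050 − 0.522984)·√16 = 0.323066 · 4.000000 = 1.292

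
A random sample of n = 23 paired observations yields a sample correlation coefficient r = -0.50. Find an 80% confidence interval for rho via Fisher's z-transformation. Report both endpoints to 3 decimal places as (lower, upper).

(-0.684, -0.257)

z_r = atanh(-0.50) = -0.549306;  SE = 1/√(n−3) = 1/√20 = 0.223607
z-limits: -0.549306 ± 1.282·0.223607 = -0.549306 ± 0.286664 = [-0.835970, -0.262642]
ρ-limits: (tanh -0.835970, tanh -0.262642) = (-0.684, -0.257)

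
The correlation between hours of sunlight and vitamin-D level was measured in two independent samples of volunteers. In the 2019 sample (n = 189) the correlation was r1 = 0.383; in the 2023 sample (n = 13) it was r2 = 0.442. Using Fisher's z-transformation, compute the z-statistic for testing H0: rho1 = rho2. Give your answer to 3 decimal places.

-0.219

Fisher z-transforms: z1 = atanh(0.383) = 0.403571, z2 = atanh(0.442) = 0.474714; difference d = -0.071143
Var(d) = 1/186 + 1/10 = 0.0053763 + 0.1000000 = 0.1053763
z = d/√Var(d) = -0.071143 / √0.1053763 = -0.071143 / 0.324617 = -0.219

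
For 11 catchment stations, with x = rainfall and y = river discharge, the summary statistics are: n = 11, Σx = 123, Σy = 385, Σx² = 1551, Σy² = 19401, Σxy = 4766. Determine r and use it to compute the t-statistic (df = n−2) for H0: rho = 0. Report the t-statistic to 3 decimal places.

Numerator: nΣxy − (Σx)(Σy) = 11·4766 − (123)(385) = 5071
Denominator: √[(nΣx²−(Σx)²)(nΣy²−(Σy)²)]
  nΣx²−(Σx)² = 11·1551 − 15129 = 1932;  nΣy²−(Σy)² = 11·19401 − 148225 = 65186
  √(1932·65186) = √125939352 = 11222.2704
r = 5071 / 11222.2704 = 0.4519
t = r·√(n−2)/√(1−r²) = 0.4519·√9 / √(1−0.204214) = 1.355700 / 0.892068 = 1.520

1.520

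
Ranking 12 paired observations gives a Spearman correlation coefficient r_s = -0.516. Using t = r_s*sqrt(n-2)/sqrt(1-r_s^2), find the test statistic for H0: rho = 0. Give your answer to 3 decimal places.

-1.905

t = r_s·√(n−2) / √(1−r_s²) with r_s = -0.516, n = 12
  = -0.516·√10 / √(1 − 0.266256)
  = -0.516·3.162278 / 0.856589
  = -1.631735 / 0.856589 = -1.905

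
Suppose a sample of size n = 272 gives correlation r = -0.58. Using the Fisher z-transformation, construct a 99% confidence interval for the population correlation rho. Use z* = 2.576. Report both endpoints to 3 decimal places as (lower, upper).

z_r = atanh(-0.58) = -0.662463;  SE = 1/√(n−3) = 1/√269 = 0.060971
z-limits: -0.662463 ± 2.576·0.060971 = -0.662463 ± 0.157061 = [-0.819524, -0.505402]
ρ-limits: (tanh -0.819524, tanh -0.505402) = (-0.675, -0.466)

(-0.675, -0.466)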